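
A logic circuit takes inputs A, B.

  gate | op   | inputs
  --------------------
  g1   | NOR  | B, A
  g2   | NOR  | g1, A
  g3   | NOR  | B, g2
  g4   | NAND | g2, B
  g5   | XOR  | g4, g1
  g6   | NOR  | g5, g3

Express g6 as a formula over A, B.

g1 = B NOR A
g2 = g1 NOR A = (B NOR A) NOR A
g3 = B NOR g2 = B NOR ((B NOR A) NOR A)
g4 = g2 NAND B = ((B NOR A) NOR A) NAND B
g5 = g4 XOR g1 = (((B NOR A) NOR A) NAND B) XOR (B NOR A)
g6 = g5 NOR g3 = ((((B NOR A) NOR A) NAND B) XOR (B NOR A)) NOR (B NOR ((B NOR A) NOR A))

((((B NOR A) NOR A) NAND B) XOR (B NOR A)) NOR (B NOR ((B NOR A) NOR A))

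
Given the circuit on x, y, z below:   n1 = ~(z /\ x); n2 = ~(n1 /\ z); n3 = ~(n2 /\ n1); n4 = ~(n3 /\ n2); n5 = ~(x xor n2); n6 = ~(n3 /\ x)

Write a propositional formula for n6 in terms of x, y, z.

~((~((~((~(z /\ x)) /\ z)) /\ (~(z /\ x)))) /\ x)

n1 = ~(z /\ x)
n2 = ~(n1 /\ z) = ~((~(z /\ x)) /\ z)
n3 = ~(n2 /\ n1) = ~((~((~(z /\ x)) /\ z)) /\ (~(z /\ x)))
n6 = ~(n3 /\ x) = ~((~((~((~(z /\ x)) /\ z)) /\ (~(z /\ x)))) /\ x)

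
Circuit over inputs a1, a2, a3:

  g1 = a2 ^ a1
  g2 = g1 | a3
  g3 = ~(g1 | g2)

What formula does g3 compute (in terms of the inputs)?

~((a2 ^ a1) | ((a2 ^ a1) | a3))

g1 = a2 ^ a1
g2 = g1 | a3 = (a2 ^ a1) | a3
g3 = ~(g1 | g2) = ~((a2 ^ a1) | ((a2 ^ a1) | a3))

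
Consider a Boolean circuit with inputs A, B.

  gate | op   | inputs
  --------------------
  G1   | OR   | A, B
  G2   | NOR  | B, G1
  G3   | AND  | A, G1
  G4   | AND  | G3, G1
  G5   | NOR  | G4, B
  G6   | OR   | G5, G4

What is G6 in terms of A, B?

G1 = A OR B
G3 = A AND G1 = A AND (A OR B)
G4 = G3 AND G1 = (A AND (A OR B)) AND (A OR B)
G5 = G4 NOR B = ((A AND (A OR B)) AND (A OR B)) NOR B
G6 = G5 OR G4 = (((A AND (A OR B)) AND (A OR B)) NOR B) OR ((A AND (A OR B)) AND (A OR B))

(((A AND (A OR B)) AND (A OR B)) NOR B) OR ((A AND (A OR B)) AND (A OR B))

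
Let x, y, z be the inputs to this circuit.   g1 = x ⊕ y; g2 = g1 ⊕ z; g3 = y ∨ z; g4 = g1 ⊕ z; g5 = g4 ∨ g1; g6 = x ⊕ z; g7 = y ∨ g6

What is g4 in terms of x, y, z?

g1 = x ⊕ y
g4 = g1 ⊕ z = (x ⊕ y) ⊕ z

(x ⊕ y) ⊕ z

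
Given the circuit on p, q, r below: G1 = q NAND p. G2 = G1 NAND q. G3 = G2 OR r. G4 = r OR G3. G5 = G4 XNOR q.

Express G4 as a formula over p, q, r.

G1 = q NAND p
G2 = G1 NAND q = (q NAND p) NAND q
G3 = G2 OR r = ((q NAND p) NAND q) OR r
G4 = r OR G3 = r OR (((q NAND p) NAND q) OR r)

r OR (((q NAND p) NAND q) OR r)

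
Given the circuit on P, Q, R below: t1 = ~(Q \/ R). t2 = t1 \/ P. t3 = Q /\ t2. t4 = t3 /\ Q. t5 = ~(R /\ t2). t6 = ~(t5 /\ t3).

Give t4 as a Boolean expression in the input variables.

t1 = ~(Q \/ R)
t2 = t1 \/ P = (~(Q \/ R)) \/ P
t3 = Q /\ t2 = Q /\ ((~(Q \/ R)) \/ P)
t4 = t3 /\ Q = (Q /\ ((~(Q \/ R)) \/ P)) /\ Q

(Q /\ ((~(Q \/ R)) \/ P)) /\ Q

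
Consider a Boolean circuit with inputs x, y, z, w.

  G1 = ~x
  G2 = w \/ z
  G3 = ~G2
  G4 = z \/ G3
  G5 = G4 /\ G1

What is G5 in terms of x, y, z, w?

G1 = ~x
G2 = w \/ z
G3 = ~G2 = ~(w \/ z)
G4 = z \/ G3 = z \/ ~(w \/ z)
G5 = G4 /\ G1 = (z \/ ~(w \/ z)) /\ ~x

(z \/ ~(w \/ z)) /\ ~x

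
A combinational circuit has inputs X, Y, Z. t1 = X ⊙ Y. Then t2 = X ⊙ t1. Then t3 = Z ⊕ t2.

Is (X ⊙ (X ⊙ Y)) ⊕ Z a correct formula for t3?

t1 = X ⊙ Y
t2 = X ⊙ t1 = X ⊙ (X ⊙ Y)
t3 = Z ⊕ t2 = Z ⊕ (X ⊙ (X ⊙ Y))
At X=0, Y=0, Z=0: circuit gives 0, formula gives 0.
At X=0, Y=0, Z=1: circuit gives 1, formula gives 1.
Agrees on all 8 inputs.

Yes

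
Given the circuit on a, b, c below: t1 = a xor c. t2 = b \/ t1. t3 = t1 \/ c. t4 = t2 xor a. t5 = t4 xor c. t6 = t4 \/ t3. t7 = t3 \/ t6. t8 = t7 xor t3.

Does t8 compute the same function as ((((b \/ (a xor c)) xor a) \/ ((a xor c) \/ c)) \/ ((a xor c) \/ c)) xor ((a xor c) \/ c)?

Yes

t1 = a xor c
t2 = b \/ t1 = b \/ (a xor c)
t3 = t1 \/ c = (a xor c) \/ c
t4 = t2 xor a = (b \/ (a xor c)) xor a
t6 = t4 \/ t3 = ((b \/ (a xor c)) xor a) \/ ((a xor c) \/ c)
t7 = t3 \/ t6 = ((a xor c) \/ c) \/ (((b \/ (a xor c)) xor a) \/ ((a xor c) \/ c))
t8 = t7 xor t3 = (((a xor c) \/ c) \/ (((b \/ (a xor c)) xor a) \/ ((a xor c) \/ c))) xor ((a xor c) \/ c)
At a=0, b=0, c=0: circuit gives 0, formula gives 0.
At a=0, b=1, c=0: circuit gives 1, formula gives 1.
Agrees on all 8 inputs.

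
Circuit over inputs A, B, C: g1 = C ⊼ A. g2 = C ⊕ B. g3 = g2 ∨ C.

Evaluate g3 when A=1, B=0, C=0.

0

g2 = 0 ⊕ 0 = 0
g3 = 0 ∨ 0 = 0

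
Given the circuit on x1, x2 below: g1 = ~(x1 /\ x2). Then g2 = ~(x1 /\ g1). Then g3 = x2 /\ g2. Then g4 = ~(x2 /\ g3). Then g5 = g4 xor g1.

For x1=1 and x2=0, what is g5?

0

g1 = ~(1 /\ 0) = 1
g2 = ~(1 /\ 1) = 0
g3 = 0 /\ 0 = 0
g4 = ~(0 /\ 0) = 1
g5 = 1 xor 1 = 0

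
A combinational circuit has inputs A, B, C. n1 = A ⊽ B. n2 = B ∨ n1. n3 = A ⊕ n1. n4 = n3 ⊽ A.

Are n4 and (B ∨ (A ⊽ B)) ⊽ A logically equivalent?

No

n1 = A ⊽ B
n3 = A ⊕ n1 = A ⊕ (A ⊽ B)
n4 = n3 ⊽ A = (A ⊕ (A ⊽ B)) ⊽ A
At A=0, B=1, C=0: circuit gives 1, formula gives 0.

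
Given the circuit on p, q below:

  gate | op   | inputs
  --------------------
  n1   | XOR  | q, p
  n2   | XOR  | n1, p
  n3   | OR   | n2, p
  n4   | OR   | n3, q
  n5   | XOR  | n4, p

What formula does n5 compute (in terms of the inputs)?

((((q XOR p) XOR p) OR p) OR q) XOR p

n1 = q XOR p
n2 = n1 XOR p = (q XOR p) XOR p
n3 = n2 OR p = ((q XOR p) XOR p) OR p
n4 = n3 OR q = (((q XOR p) XOR p) OR p) OR q
n5 = n4 XOR p = ((((q XOR p) XOR p) OR p) OR q) XOR p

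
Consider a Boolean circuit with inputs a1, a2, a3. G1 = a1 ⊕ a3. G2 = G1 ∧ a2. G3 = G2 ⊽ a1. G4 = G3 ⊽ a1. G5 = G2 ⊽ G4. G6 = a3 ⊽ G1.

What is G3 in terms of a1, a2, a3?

((a1 ⊕ a3) ∧ a2) ⊽ a1

G1 = a1 ⊕ a3
G2 = G1 ∧ a2 = (a1 ⊕ a3) ∧ a2
G3 = G2 ⊽ a1 = ((a1 ⊕ a3) ∧ a2) ⊽ a1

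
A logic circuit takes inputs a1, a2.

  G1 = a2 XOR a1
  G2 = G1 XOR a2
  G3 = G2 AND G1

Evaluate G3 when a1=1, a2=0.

G1 = 0 XOR 1 = 1
G2 = 1 XOR 0 = 1
G3 = 1 AND 1 = 1

1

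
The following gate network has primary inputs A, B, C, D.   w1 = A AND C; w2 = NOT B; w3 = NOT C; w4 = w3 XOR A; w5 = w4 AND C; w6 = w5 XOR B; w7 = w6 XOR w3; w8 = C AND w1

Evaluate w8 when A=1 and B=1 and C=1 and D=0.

1

w1 = 1 AND 1 = 1
w8 = 1 AND 1 = 1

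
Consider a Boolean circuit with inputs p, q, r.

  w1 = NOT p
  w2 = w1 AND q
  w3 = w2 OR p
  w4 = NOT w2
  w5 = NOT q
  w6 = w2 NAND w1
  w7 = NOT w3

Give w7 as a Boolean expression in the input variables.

NOT ((NOT p AND q) OR p)

w1 = NOT p
w2 = w1 AND q = NOT p AND q
w3 = w2 OR p = (NOT p AND q) OR p
w7 = NOT w3 = NOT ((NOT p AND q) OR p)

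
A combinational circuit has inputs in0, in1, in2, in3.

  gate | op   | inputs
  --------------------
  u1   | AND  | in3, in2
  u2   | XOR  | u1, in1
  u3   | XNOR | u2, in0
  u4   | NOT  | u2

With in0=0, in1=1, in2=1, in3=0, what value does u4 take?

u1 = 0 AND 1 = 0
u2 = 0 XOR 1 = 1
u4 = NOT 1 = 0

0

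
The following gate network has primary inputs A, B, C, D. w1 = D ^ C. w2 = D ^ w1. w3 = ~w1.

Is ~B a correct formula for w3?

w1 = D ^ C
w3 = ~w1 = ~(D ^ C)
At A=0, B=0, C=0, D=1: circuit gives 0, formula gives 1.

No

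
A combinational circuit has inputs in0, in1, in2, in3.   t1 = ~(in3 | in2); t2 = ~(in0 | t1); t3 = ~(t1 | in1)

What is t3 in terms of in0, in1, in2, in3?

t1 = ~(in3 | in2)
t3 = ~(t1 | in1) = ~((~(in3 | in2)) | in1)

~((~(in3 | in2)) | in1)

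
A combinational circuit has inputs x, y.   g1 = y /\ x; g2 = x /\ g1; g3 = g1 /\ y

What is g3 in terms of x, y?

(y /\ x) /\ y

g1 = y /\ x
g3 = g1 /\ y = (y /\ x) /\ y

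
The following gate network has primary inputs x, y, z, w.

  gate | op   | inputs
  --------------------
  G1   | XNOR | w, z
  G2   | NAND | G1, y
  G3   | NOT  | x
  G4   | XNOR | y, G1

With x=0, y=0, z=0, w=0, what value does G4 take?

0

G1 = 0 XNOR 0 = 1
G4 = 0 XNOR 1 = 0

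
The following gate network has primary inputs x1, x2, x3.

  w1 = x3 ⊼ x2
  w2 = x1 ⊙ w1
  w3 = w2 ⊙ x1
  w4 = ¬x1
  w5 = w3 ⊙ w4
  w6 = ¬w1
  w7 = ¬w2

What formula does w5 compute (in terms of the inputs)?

w1 = x3 ⊼ x2
w2 = x1 ⊙ w1 = x1 ⊙ (x3 ⊼ x2)
w3 = w2 ⊙ x1 = (x1 ⊙ (x3 ⊼ x2)) ⊙ x1
w4 = ¬x1
w5 = w3 ⊙ w4 = ((x1 ⊙ (x3 ⊼ x2)) ⊙ x1) ⊙ ¬x1

((x1 ⊙ (x3 ⊼ x2)) ⊙ x1) ⊙ ¬x1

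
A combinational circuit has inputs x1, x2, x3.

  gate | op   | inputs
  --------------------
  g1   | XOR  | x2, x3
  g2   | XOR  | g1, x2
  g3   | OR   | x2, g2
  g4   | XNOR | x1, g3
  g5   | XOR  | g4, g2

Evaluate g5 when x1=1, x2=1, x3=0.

g1 = 1 XOR 0 = 1
g2 = 1 XOR 1 = 0
g3 = 1 OR 0 = 1
g4 = 1 XNOR 1 = 1
g5 = 1 XOR 0 = 1

1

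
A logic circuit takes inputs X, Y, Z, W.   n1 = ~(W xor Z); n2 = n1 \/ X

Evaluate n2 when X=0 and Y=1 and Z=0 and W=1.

0

n1 = ~(1 xor 0) = 0
n2 = 0 \/ 0 = 0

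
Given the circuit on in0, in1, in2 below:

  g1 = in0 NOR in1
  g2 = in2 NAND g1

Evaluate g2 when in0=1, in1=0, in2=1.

g1 = 1 NOR 0 = 0
g2 = 1 NAND 0 = 1

1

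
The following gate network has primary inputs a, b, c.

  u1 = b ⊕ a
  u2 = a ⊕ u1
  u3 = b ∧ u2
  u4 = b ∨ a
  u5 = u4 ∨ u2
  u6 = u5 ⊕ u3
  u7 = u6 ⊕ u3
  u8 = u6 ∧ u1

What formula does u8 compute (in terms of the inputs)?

(((b ∨ a) ∨ (a ⊕ (b ⊕ a))) ⊕ (b ∧ (a ⊕ (b ⊕ a)))) ∧ (b ⊕ a)

u1 = b ⊕ a
u2 = a ⊕ u1 = a ⊕ (b ⊕ a)
u3 = b ∧ u2 = b ∧ (a ⊕ (b ⊕ a))
u4 = b ∨ a
u5 = u4 ∨ u2 = (b ∨ a) ∨ (a ⊕ (b ⊕ a))
u6 = u5 ⊕ u3 = ((b ∨ a) ∨ (a ⊕ (b ⊕ a))) ⊕ (b ∧ (a ⊕ (b ⊕ a)))
u8 = u6 ∧ u1 = (((b ∨ a) ∨ (a ⊕ (b ⊕ a))) ⊕ (b ∧ (a ⊕ (b ⊕ a)))) ∧ (b ⊕ a)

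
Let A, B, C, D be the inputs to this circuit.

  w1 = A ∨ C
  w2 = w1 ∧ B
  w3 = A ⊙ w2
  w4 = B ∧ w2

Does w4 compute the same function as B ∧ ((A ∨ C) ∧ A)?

No

w1 = A ∨ C
w2 = w1 ∧ B = (A ∨ C) ∧ B
w4 = B ∧ w2 = B ∧ ((A ∨ C) ∧ B)
At A=0, B=1, C=1, D=0: circuit gives 1, formula gives 0.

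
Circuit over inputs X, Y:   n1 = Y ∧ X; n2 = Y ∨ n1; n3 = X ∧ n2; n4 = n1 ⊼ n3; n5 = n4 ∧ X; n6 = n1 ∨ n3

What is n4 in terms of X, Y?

(Y ∧ X) ⊼ (X ∧ (Y ∨ (Y ∧ X)))

n1 = Y ∧ X
n2 = Y ∨ n1 = Y ∨ (Y ∧ X)
n3 = X ∧ n2 = X ∧ (Y ∨ (Y ∧ X))
n4 = n1 ⊼ n3 = (Y ∧ X) ⊼ (X ∧ (Y ∨ (Y ∧ X)))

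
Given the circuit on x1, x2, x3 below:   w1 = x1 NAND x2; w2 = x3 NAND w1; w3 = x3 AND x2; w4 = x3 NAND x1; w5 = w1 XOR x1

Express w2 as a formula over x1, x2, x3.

w1 = x1 NAND x2
w2 = x3 NAND w1 = x3 NAND (x1 NAND x2)

x3 NAND (x1 NAND x2)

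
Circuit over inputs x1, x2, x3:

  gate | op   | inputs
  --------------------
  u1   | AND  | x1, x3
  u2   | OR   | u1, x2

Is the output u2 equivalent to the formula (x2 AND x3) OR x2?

u1 = x1 AND x3
u2 = u1 OR x2 = (x1 AND x3) OR x2
At x1=1, x2=0, x3=1: circuit gives 1, formula gives 0.

No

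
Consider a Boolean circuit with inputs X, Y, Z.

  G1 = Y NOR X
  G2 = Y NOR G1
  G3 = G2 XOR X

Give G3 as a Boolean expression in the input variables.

(Y NOR (Y NOR X)) XOR X

G1 = Y NOR X
G2 = Y NOR G1 = Y NOR (Y NOR X)
G3 = G2 XOR X = (Y NOR (Y NOR X)) XOR X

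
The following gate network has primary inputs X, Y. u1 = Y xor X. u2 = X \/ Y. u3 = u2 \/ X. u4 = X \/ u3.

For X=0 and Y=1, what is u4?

u2 = 0 \/ 1 = 1
u3 = 1 \/ 0 = 1
u4 = 0 \/ 1 = 1

1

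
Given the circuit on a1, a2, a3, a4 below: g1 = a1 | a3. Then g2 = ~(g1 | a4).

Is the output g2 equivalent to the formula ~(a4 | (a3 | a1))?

Yes

g1 = a1 | a3
g2 = ~(g1 | a4) = ~((a1 | a3) | a4)
At a1=0, a2=0, a3=0, a4=1: circuit gives 0, formula gives 0.
At a1=0, a2=0, a3=0, a4=0: circuit gives 1, formula gives 1.
Agrees on all 16 inputs.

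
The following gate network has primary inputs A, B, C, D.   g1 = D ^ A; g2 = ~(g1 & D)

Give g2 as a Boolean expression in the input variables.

~((D ^ A) & D)

g1 = D ^ A
g2 = ~(g1 & D) = ~((D ^ A) & D)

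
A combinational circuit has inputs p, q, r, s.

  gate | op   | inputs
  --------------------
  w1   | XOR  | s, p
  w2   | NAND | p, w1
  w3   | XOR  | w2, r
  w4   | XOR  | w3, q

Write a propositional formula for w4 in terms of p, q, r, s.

w1 = s XOR p
w2 = p NAND w1 = p NAND (s XOR p)
w3 = w2 XOR r = (p NAND (s XOR p)) XOR r
w4 = w3 XOR q = ((p NAND (s XOR p)) XOR r) XOR q

((p NAND (s XOR p)) XOR r) XOR q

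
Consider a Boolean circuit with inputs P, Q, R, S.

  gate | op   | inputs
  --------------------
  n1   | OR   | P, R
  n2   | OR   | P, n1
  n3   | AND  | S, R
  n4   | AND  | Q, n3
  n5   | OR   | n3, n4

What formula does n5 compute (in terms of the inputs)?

(S AND R) OR (Q AND (S AND R))

n3 = S AND R
n4 = Q AND n3 = Q AND (S AND R)
n5 = n3 OR n4 = (S AND R) OR (Q AND (S AND R))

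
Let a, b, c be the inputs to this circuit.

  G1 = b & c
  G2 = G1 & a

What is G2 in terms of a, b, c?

(b & c) & a

G1 = b & c
G2 = G1 & a = (b & c) & a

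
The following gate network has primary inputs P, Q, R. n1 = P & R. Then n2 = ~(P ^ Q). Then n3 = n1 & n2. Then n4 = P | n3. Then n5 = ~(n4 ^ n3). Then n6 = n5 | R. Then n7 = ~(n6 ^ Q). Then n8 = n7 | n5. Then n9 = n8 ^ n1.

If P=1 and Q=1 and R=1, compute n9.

n1 = 1 & 1 = 1
n2 = ~(1 ^ 1) = 1
n3 = 1 & 1 = 1
n4 = 1 | 1 = 1
n5 = ~(1 ^ 1) = 1
n6 = 1 | 1 = 1
n7 = ~(1 ^ 1) = 1
n8 = 1 | 1 = 1
n9 = 1 ^ 1 = 0

0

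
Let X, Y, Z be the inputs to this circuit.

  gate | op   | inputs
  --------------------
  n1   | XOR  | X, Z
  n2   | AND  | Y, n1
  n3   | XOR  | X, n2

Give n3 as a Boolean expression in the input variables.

n1 = X XOR Z
n2 = Y AND n1 = Y AND (X XOR Z)
n3 = X XOR n2 = X XOR (Y AND (X XOR Z))

X XOR (Y AND (X XOR Z))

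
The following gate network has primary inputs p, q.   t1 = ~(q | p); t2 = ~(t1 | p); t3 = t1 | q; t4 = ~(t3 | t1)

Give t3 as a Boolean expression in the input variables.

t1 = ~(q | p)
t3 = t1 | q = (~(q | p)) | q

(~(q | p)) | q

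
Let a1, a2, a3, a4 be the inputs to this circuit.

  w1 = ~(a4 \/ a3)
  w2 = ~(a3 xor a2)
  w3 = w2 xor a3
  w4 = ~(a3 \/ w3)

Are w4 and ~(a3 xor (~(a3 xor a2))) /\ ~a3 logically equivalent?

w2 = ~(a3 xor a2)
w3 = w2 xor a3 = (~(a3 xor a2)) xor a3
w4 = ~(a3 \/ w3) = ~(a3 \/ ((~(a3 xor a2)) xor a3))
At a1=0, a2=0, a3=0, a4=0: circuit gives 0, formula gives 0.
At a1=0, a2=1, a3=0, a4=0: circuit gives 1, formula gives 1.
Agrees on all 16 inputs.

Yes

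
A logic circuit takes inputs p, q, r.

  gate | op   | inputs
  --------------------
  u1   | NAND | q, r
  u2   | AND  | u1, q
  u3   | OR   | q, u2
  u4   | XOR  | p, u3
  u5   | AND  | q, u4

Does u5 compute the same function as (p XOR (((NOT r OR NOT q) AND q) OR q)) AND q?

Yes

u1 = q NAND r
u2 = u1 AND q = (q NAND r) AND q
u3 = q OR u2 = q OR ((q NAND r) AND q)
u4 = p XOR u3 = p XOR (q OR ((q NAND r) AND q))
u5 = q AND u4 = q AND (p XOR (q OR ((q NAND r) AND q)))
At p=0, q=0, r=0: circuit gives 0, formula gives 0.
At p=0, q=1, r=0: circuit gives 1, formula gives 1.
Agrees on all 8 inputs.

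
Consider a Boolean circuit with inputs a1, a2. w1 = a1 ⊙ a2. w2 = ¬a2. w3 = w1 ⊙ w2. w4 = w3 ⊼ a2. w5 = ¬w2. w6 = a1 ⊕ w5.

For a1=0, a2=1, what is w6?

1

w2 = ¬1 = 0
w5 = ¬0 = 1
w6 = 0 ⊕ 1 = 1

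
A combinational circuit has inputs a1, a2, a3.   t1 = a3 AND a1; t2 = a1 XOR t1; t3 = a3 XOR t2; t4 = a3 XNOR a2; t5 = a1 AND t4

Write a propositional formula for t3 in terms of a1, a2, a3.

a3 XOR (a1 XOR (a3 AND a1))

t1 = a3 AND a1
t2 = a1 XOR t1 = a1 XOR (a3 AND a1)
t3 = a3 XOR t2 = a3 XOR (a1 XOR (a3 AND a1))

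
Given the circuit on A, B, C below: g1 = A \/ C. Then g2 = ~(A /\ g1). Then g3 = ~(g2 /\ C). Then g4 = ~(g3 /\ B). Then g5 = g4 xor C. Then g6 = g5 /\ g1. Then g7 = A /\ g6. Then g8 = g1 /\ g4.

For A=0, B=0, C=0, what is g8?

g1 = 0 \/ 0 = 0
g2 = ~(0 /\ 0) = 1
g3 = ~(1 /\ 0) = 1
g4 = ~(1 /\ 0) = 1
g8 = 0 /\ 1 = 0

0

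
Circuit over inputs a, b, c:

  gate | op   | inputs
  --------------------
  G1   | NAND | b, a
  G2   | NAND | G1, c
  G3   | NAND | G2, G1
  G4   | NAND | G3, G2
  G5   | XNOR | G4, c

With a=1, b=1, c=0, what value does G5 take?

1

G1 = 1 NAND 1 = 0
G2 = 0 NAND 0 = 1
G3 = 1 NAND 0 = 1
G4 = 1 NAND 1 = 0
G5 = 0 XNOR 0 = 1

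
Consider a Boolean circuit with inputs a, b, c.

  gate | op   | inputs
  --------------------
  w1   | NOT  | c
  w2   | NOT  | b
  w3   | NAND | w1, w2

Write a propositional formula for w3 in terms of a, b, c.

NOT c NAND NOT b

w1 = NOT c
w2 = NOT b
w3 = w1 NAND w2 = NOT c NAND NOT b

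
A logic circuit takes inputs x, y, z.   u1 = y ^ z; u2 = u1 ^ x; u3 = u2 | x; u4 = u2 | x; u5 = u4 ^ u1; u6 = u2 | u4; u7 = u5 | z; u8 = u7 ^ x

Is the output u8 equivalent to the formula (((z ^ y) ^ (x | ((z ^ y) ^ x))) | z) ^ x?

u1 = y ^ z
u2 = u1 ^ x = (y ^ z) ^ x
u4 = u2 | x = ((y ^ z) ^ x) | x
u5 = u4 ^ u1 = (((y ^ z) ^ x) | x) ^ (y ^ z)
u7 = u5 | z = ((((y ^ z) ^ x) | x) ^ (y ^ z)) | z
u8 = u7 ^ x = (((((y ^ z) ^ x) | x) ^ (y ^ z)) | z) ^ x
At x=0, y=0, z=0: circuit gives 0, formula gives 0.
At x=0, y=0, z=1: circuit gives 1, formula gives 1.
Agrees on all 8 inputs.

Yes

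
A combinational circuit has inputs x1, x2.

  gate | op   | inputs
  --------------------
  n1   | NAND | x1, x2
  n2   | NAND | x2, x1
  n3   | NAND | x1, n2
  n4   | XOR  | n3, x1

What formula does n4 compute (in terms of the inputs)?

n2 = x2 NAND x1
n3 = x1 NAND n2 = x1 NAND (x2 NAND x1)
n4 = n3 XOR x1 = (x1 NAND (x2 NAND x1)) XOR x1

(x1 NAND (x2 NAND x1)) XOR x1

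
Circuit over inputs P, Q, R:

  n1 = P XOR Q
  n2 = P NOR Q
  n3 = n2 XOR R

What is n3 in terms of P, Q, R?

(P NOR Q) XOR R

n2 = P NOR Q
n3 = n2 XOR R = (P NOR Q) XOR R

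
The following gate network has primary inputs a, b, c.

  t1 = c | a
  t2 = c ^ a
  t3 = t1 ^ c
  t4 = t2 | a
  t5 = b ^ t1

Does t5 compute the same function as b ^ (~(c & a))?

t1 = c | a
t5 = b ^ t1 = b ^ (c | a)
At a=0, b=0, c=0: circuit gives 0, formula gives 1.

No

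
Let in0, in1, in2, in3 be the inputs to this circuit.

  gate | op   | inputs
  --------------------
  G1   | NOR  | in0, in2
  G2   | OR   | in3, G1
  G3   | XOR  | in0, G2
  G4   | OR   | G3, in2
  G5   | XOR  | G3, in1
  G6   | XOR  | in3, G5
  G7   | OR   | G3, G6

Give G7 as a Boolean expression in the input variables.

(in0 XOR (in3 OR (in0 NOR in2))) OR (in3 XOR ((in0 XOR (in3 OR (in0 NOR in2))) XOR in1))

G1 = in0 NOR in2
G2 = in3 OR G1 = in3 OR (in0 NOR in2)
G3 = in0 XOR G2 = in0 XOR (in3 OR (in0 NOR in2))
G5 = G3 XOR in1 = (in0 XOR (in3 OR (in0 NOR in2))) XOR in1
G6 = in3 XOR G5 = in3 XOR ((in0 XOR (in3 OR (in0 NOR in2))) XOR in1)
G7 = G3 OR G6 = (in0 XOR (in3 OR (in0 NOR in2))) OR (in3 XOR ((in0 XOR (in3 OR (in0 NOR in2))) XOR in1))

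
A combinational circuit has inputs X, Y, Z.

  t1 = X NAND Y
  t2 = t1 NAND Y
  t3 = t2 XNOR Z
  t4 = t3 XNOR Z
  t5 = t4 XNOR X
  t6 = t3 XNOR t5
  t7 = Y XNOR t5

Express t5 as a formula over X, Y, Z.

t1 = X NAND Y
t2 = t1 NAND Y = (X NAND Y) NAND Y
t3 = t2 XNOR Z = ((X NAND Y) NAND Y) XNOR Z
t4 = t3 XNOR Z = (((X NAND Y) NAND Y) XNOR Z) XNOR Z
t5 = t4 XNOR X = ((((X NAND Y) NAND Y) XNOR Z) XNOR Z) XNOR X

((((X NAND Y) NAND Y) XNOR Z) XNOR Z) XNOR X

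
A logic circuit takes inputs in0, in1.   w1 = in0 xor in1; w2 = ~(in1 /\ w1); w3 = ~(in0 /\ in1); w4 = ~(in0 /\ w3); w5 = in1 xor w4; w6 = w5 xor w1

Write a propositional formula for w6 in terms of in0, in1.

(in1 xor (~(in0 /\ (~(in0 /\ in1))))) xor (in0 xor in1)

w1 = in0 xor in1
w3 = ~(in0 /\ in1)
w4 = ~(in0 /\ w3) = ~(in0 /\ (~(in0 /\ in1)))
w5 = in1 xor w4 = in1 xor (~(in0 /\ (~(in0 /\ in1))))
w6 = w5 xor w1 = (in1 xor (~(in0 /\ (~(in0 /\ in1))))) xor (in0 xor in1)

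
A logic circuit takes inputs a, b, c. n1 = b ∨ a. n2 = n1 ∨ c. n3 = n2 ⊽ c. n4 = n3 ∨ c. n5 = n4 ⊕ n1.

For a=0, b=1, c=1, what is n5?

n1 = 1 ∨ 0 = 1
n2 = 1 ∨ 1 = 1
n3 = 1 ⊽ 1 = 0
n4 = 0 ∨ 1 = 1
n5 = 1 ⊕ 1 = 0

0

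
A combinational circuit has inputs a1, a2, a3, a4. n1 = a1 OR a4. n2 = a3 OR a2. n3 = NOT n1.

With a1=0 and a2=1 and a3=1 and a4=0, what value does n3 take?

n1 = 0 OR 0 = 0
n3 = NOT 0 = 1

1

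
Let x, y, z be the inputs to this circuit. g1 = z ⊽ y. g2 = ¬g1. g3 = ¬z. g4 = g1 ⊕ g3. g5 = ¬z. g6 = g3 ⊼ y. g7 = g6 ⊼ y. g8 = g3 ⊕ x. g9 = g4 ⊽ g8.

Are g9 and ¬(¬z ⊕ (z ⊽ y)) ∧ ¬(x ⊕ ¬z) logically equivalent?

Yes

g1 = z ⊽ y
g3 = ¬z
g4 = g1 ⊕ g3 = (z ⊽ y) ⊕ ¬z
g8 = g3 ⊕ x = ¬z ⊕ x
g9 = g4 ⊽ g8 = ((z ⊽ y) ⊕ ¬z) ⊽ (¬z ⊕ x)
At x=0, y=0, z=0: circuit gives 0, formula gives 0.
At x=0, y=0, z=1: circuit gives 1, formula gives 1.
Agrees on all 8 inputs.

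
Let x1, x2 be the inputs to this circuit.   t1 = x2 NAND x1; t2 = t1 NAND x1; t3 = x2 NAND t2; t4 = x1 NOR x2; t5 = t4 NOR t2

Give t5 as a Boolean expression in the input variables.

t1 = x2 NAND x1
t2 = t1 NAND x1 = (x2 NAND x1) NAND x1
t4 = x1 NOR x2
t5 = t4 NOR t2 = (x1 NOR x2) NOR ((x2 NAND x1) NAND x1)

(x1 NOR x2) NOR ((x2 NAND x1) NAND x1)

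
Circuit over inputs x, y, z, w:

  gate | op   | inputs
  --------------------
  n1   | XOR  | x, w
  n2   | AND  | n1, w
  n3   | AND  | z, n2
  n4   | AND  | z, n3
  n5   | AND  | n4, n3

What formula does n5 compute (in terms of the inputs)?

(z AND (z AND ((x XOR w) AND w))) AND (z AND ((x XOR w) AND w))

n1 = x XOR w
n2 = n1 AND w = (x XOR w) AND w
n3 = z AND n2 = z AND ((x XOR w) AND w)
n4 = z AND n3 = z AND (z AND ((x XOR w) AND w))
n5 = n4 AND n3 = (z AND (z AND ((x XOR w) AND w))) AND (z AND ((x XOR w) AND w))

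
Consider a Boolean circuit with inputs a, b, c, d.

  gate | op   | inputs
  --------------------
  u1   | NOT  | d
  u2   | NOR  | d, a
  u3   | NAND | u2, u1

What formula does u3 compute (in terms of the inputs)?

u1 = NOT d
u2 = d NOR a
u3 = u2 NAND u1 = (d NOR a) NAND NOT d

(d NOR a) NAND NOT d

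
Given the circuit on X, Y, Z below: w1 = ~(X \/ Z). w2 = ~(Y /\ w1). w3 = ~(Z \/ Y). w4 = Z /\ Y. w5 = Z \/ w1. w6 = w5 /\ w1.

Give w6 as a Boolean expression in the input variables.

(Z \/ (~(X \/ Z))) /\ (~(X \/ Z))

w1 = ~(X \/ Z)
w5 = Z \/ w1 = Z \/ (~(X \/ Z))
w6 = w5 /\ w1 = (Z \/ (~(X \/ Z))) /\ (~(X \/ Z))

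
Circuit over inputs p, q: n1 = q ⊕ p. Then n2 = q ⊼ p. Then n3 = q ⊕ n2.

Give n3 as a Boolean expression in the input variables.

n2 = q ⊼ p
n3 = q ⊕ n2 = q ⊕ (q ⊼ p)

q ⊕ (q ⊼ p)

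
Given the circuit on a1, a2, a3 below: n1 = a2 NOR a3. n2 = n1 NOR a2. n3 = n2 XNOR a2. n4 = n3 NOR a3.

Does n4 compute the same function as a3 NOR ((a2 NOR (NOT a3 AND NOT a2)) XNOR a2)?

Yes

n1 = a2 NOR a3
n2 = n1 NOR a2 = (a2 NOR a3) NOR a2
n3 = n2 XNOR a2 = ((a2 NOR a3) NOR a2) XNOR a2
n4 = n3 NOR a3 = (((a2 NOR a3) NOR a2) XNOR a2) NOR a3
At a1=0, a2=0, a3=0: circuit gives 0, formula gives 0.
At a1=0, a2=1, a3=0: circuit gives 1, formula gives 1.
Agrees on all 8 inputs.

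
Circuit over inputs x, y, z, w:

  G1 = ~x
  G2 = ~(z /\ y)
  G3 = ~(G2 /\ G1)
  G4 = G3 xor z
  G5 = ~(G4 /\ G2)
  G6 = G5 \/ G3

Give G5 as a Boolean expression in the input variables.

~(((~((~(z /\ y)) /\ ~x)) xor z) /\ (~(z /\ y)))

G1 = ~x
G2 = ~(z /\ y)
G3 = ~(G2 /\ G1) = ~((~(z /\ y)) /\ ~x)
G4 = G3 xor z = (~((~(z /\ y)) /\ ~x)) xor z
G5 = ~(G4 /\ G2) = ~(((~((~(z /\ y)) /\ ~x)) xor z) /\ (~(z /\ y)))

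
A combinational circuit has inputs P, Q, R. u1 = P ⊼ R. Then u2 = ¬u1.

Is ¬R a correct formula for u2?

u1 = P ⊼ R
u2 = ¬u1 = ¬(P ⊼ R)
At P=0, Q=0, R=0: circuit gives 0, formula gives 1.

No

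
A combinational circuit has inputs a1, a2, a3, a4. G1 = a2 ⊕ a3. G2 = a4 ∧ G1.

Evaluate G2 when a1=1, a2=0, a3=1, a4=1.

1

G1 = 0 ⊕ 1 = 1
G2 = 1 ∧ 1 = 1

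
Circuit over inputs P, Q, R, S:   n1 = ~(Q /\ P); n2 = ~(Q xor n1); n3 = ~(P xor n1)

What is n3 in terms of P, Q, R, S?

n1 = ~(Q /\ P)
n3 = ~(P xor n1) = ~(P xor (~(Q /\ P)))

~(P xor (~(Q /\ P)))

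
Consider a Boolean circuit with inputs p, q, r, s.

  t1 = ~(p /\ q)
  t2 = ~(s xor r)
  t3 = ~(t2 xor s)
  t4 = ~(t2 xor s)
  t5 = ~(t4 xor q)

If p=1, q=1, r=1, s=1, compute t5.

1

t2 = ~(1 xor 1) = 1
t4 = ~(1 xor 1) = 1
t5 = ~(1 xor 1) = 1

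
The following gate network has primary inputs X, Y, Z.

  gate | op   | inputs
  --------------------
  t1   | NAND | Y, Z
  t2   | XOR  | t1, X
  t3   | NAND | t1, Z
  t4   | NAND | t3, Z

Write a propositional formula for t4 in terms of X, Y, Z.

((Y NAND Z) NAND Z) NAND Z

t1 = Y NAND Z
t3 = t1 NAND Z = (Y NAND Z) NAND Z
t4 = t3 NAND Z = ((Y NAND Z) NAND Z) NAND Z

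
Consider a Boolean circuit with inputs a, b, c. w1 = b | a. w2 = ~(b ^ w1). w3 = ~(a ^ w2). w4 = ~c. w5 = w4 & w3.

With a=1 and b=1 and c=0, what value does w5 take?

w1 = 1 | 1 = 1
w2 = ~(1 ^ 1) = 1
w3 = ~(1 ^ 1) = 1
w4 = ~0 = 1
w5 = 1 & 1 = 1

1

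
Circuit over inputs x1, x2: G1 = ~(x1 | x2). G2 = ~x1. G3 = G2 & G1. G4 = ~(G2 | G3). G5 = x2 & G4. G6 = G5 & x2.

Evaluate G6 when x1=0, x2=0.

0

G1 = ~(0 | 0) = 1
G2 = ~0 = 1
G3 = 1 & 1 = 1
G4 = ~(1 | 1) = 0
G5 = 0 & 0 = 0
G6 = 0 & 0 = 0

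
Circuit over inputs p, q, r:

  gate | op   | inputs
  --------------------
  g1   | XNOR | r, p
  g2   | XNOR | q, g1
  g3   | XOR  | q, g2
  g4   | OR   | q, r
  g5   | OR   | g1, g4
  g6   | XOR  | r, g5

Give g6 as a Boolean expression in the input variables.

r XOR ((r XNOR p) OR (q OR r))

g1 = r XNOR p
g4 = q OR r
g5 = g1 OR g4 = (r XNOR p) OR (q OR r)
g6 = r XOR g5 = r XOR ((r XNOR p) OR (q OR r))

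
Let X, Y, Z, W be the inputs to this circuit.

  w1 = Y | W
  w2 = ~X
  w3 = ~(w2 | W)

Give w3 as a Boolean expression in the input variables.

~(~X | W)

w2 = ~X
w3 = ~(w2 | W) = ~(~X | W)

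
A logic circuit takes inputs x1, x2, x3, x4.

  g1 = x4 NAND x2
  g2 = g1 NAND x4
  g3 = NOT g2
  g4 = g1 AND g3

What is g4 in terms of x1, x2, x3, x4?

(x4 NAND x2) AND NOT ((x4 NAND x2) NAND x4)

g1 = x4 NAND x2
g2 = g1 NAND x4 = (x4 NAND x2) NAND x4
g3 = NOT g2 = NOT ((x4 NAND x2) NAND x4)
g4 = g1 AND g3 = (x4 NAND x2) AND NOT ((x4 NAND x2) NAND x4)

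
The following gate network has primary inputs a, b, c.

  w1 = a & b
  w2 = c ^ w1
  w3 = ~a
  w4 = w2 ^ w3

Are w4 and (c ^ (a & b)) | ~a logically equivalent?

No

w1 = a & b
w2 = c ^ w1 = c ^ (a & b)
w3 = ~a
w4 = w2 ^ w3 = (c ^ (a & b)) ^ ~a
At a=0, b=0, c=1: circuit gives 0, formula gives 1.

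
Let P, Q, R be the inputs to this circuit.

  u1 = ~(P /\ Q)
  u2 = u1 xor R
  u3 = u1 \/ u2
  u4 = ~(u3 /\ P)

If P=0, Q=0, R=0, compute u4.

u1 = ~(0 /\ 0) = 1
u2 = 1 xor 0 = 1
u3 = 1 \/ 1 = 1
u4 = ~(1 /\ 0) = 1

1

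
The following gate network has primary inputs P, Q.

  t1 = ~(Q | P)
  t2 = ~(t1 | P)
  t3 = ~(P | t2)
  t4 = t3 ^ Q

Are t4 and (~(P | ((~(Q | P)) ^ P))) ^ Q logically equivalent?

No

t1 = ~(Q | P)
t2 = ~(t1 | P) = ~((~(Q | P)) | P)
t3 = ~(P | t2) = ~(P | (~((~(Q | P)) | P)))
t4 = t3 ^ Q = (~(P | (~((~(Q | P)) | P)))) ^ Q
At P=0, Q=0: circuit gives 1, formula gives 0.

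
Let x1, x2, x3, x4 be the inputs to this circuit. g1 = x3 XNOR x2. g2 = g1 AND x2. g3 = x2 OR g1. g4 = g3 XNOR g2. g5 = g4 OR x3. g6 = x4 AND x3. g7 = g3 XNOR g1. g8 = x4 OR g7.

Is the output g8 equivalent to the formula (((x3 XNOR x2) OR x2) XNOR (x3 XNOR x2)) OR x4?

Yes

g1 = x3 XNOR x2
g3 = x2 OR g1 = x2 OR (x3 XNOR x2)
g7 = g3 XNOR g1 = (x2 OR (x3 XNOR x2)) XNOR (x3 XNOR x2)
g8 = x4 OR g7 = x4 OR ((x2 OR (x3 XNOR x2)) XNOR (x3 XNOR x2))
At x1=0, x2=1, x3=0, x4=0: circuit gives 0, formula gives 0.
At x1=0, x2=0, x3=0, x4=0: circuit gives 1, formula gives 1.
Agrees on all 16 inputs.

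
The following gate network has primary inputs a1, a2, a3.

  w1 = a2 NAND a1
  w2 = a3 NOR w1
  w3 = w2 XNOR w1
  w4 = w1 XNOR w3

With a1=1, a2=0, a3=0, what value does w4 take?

w1 = 0 NAND 1 = 1
w2 = 0 NOR 1 = 0
w3 = 0 XNOR 1 = 0
w4 = 1 XNOR 0 = 0

0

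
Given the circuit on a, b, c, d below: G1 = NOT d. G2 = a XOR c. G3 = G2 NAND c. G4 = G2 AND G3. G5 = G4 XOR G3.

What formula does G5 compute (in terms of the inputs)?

((a XOR c) AND ((a XOR c) NAND c)) XOR ((a XOR c) NAND c)

G2 = a XOR c
G3 = G2 NAND c = (a XOR c) NAND c
G4 = G2 AND G3 = (a XOR c) AND ((a XOR c) NAND c)
G5 = G4 XOR G3 = ((a XOR c) AND ((a XOR c) NAND c)) XOR ((a XOR c) NAND c)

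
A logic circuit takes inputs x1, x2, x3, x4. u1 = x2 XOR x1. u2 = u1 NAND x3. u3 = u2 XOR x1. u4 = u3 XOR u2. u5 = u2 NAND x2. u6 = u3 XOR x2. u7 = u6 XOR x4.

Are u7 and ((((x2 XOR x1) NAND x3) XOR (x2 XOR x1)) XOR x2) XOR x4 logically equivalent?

No

u1 = x2 XOR x1
u2 = u1 NAND x3 = (x2 XOR x1) NAND x3
u3 = u2 XOR x1 = ((x2 XOR x1) NAND x3) XOR x1
u6 = u3 XOR x2 = (((x2 XOR x1) NAND x3) XOR x1) XOR x2
u7 = u6 XOR x4 = ((((x2 XOR x1) NAND x3) XOR x1) XOR x2) XOR x4
At x1=0, x2=1, x3=0, x4=0: circuit gives 0, formula gives 1.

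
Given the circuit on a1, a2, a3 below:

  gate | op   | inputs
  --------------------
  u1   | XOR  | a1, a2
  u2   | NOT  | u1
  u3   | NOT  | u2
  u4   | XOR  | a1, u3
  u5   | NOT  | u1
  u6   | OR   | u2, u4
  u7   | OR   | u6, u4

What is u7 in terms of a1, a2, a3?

u1 = a1 XOR a2
u2 = NOT u1 = NOT (a1 XOR a2)
u3 = NOT u2 = NOT NOT (a1 XOR a2)
u4 = a1 XOR u3 = a1 XOR NOT NOT (a1 XOR a2)
u6 = u2 OR u4 = NOT (a1 XOR a2) OR (a1 XOR NOT NOT (a1 XOR a2))
u7 = u6 OR u4 = (NOT (a1 XOR a2) OR (a1 XOR NOT NOT (a1 XOR a2))) OR (a1 XOR NOT NOT (a1 XOR a2))

(NOT (a1 XOR a2) OR (a1 XOR NOT NOT (a1 XOR a2))) OR (a1 XOR NOT NOT (a1 XOR a2))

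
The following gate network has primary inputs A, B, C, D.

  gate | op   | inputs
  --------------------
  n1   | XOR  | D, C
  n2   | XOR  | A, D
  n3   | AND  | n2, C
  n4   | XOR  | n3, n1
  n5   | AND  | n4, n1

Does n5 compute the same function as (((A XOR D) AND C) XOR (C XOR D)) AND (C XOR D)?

n1 = D XOR C
n2 = A XOR D
n3 = n2 AND C = (A XOR D) AND C
n4 = n3 XOR n1 = ((A XOR D) AND C) XOR (D XOR C)
n5 = n4 AND n1 = (((A XOR D) AND C) XOR (D XOR C)) AND (D XOR C)
At A=0, B=0, C=0, D=0: circuit gives 0, formula gives 0.
At A=0, B=0, C=0, D=1: circuit gives 1, formula gives 1.
Agrees on all 16 inputs.

Yes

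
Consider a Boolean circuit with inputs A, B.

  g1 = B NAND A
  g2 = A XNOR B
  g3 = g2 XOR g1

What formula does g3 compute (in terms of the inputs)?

g1 = B NAND A
g2 = A XNOR B
g3 = g2 XOR g1 = (A XNOR B) XOR (B NAND A)

(A XNOR B) XOR (B NAND A)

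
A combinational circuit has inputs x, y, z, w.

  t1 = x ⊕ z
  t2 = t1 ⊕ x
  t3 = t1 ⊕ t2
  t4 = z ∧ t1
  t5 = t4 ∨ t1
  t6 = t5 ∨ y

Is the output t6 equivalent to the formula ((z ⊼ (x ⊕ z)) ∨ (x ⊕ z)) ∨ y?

t1 = x ⊕ z
t4 = z ∧ t1 = z ∧ (x ⊕ z)
t5 = t4 ∨ t1 = (z ∧ (x ⊕ z)) ∨ (x ⊕ z)
t6 = t5 ∨ y = ((z ∧ (x ⊕ z)) ∨ (x ⊕ z)) ∨ y
At x=0, y=0, z=0, w=0: circuit gives 0, formula gives 1.

No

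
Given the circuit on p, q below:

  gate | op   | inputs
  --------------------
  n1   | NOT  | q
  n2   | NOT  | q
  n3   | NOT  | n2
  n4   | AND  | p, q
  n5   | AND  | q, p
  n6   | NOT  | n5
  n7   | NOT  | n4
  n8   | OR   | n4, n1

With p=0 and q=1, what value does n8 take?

n1 = NOT 1 = 0
n4 = 0 AND 1 = 0
n8 = 0 OR 0 = 0

0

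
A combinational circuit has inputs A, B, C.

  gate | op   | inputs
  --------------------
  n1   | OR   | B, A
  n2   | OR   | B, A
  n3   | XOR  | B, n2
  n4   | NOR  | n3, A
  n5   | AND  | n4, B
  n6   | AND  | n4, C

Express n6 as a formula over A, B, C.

((B XOR (B OR A)) NOR A) AND C

n2 = B OR A
n3 = B XOR n2 = B XOR (B OR A)
n4 = n3 NOR A = (B XOR (B OR A)) NOR A
n6 = n4 AND C = ((B XOR (B OR A)) NOR A) AND C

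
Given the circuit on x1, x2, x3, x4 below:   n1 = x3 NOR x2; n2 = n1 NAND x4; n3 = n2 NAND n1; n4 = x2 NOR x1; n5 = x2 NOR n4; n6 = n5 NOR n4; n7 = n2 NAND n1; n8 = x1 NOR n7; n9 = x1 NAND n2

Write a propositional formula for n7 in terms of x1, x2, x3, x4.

n1 = x3 NOR x2
n2 = n1 NAND x4 = (x3 NOR x2) NAND x4
n7 = n2 NAND n1 = ((x3 NOR x2) NAND x4) NAND (x3 NOR x2)

((x3 NOR x2) NAND x4) NAND (x3 NOR x2)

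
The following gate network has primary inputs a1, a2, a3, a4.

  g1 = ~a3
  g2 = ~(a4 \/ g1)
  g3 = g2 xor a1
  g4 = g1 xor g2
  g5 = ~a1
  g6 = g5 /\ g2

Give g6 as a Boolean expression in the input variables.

g1 = ~a3
g2 = ~(a4 \/ g1) = ~(a4 \/ ~a3)
g5 = ~a1
g6 = g5 /\ g2 = ~a1 /\ (~(a4 \/ ~a3))

~a1 /\ (~(a4 \/ ~a3))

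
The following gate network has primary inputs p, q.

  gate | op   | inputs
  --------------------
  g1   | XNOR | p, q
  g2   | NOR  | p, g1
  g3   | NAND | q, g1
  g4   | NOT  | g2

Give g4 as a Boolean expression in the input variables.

NOT (p NOR (p XNOR q))

g1 = p XNOR q
g2 = p NOR g1 = p NOR (p XNOR q)
g4 = NOT g2 = NOT (p NOR (p XNOR q))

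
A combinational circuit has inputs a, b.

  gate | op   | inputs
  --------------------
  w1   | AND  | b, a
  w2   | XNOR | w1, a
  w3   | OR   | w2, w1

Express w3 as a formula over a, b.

w1 = b AND a
w2 = w1 XNOR a = (b AND a) XNOR a
w3 = w2 OR w1 = ((b AND a) XNOR a) OR (b AND a)

((b AND a) XNOR a) OR (b AND a)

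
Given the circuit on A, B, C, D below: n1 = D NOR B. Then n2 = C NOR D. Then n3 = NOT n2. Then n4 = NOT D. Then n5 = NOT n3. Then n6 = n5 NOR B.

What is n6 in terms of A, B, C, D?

n2 = C NOR D
n3 = NOT n2 = NOT (C NOR D)
n5 = NOT n3 = NOT NOT (C NOR D)
n6 = n5 NOR B = NOT NOT (C NOR D) NOR B

NOT NOT (C NOR D) NOR B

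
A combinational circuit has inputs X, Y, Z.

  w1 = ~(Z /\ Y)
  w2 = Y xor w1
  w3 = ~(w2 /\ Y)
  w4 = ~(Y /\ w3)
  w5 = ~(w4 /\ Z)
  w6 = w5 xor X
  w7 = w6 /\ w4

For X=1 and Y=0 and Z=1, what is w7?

w1 = ~(1 /\ 0) = 1
w2 = 0 xor 1 = 1
w3 = ~(1 /\ 0) = 1
w4 = ~(0 /\ 1) = 1
w5 = ~(1 /\ 1) = 0
w6 = 0 xor 1 = 1
w7 = 1 /\ 1 = 1

1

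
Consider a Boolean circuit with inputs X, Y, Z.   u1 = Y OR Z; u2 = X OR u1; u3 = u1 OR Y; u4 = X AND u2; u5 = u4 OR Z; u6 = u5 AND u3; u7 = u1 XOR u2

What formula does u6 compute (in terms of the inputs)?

u1 = Y OR Z
u2 = X OR u1 = X OR (Y OR Z)
u3 = u1 OR Y = (Y OR Z) OR Y
u4 = X AND u2 = X AND (X OR (Y OR Z))
u5 = u4 OR Z = (X AND (X OR (Y OR Z))) OR Z
u6 = u5 AND u3 = ((X AND (X OR (Y OR Z))) OR Z) AND ((Y OR Z) OR Y)

((X AND (X OR (Y OR Z))) OR Z) AND ((Y OR Z) OR Y)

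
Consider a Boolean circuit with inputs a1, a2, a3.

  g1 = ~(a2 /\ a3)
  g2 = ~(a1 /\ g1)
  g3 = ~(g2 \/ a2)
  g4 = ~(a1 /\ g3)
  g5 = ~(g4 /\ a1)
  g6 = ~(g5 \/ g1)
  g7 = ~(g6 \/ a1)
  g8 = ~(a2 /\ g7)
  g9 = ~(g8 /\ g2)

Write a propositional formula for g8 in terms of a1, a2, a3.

g1 = ~(a2 /\ a3)
g2 = ~(a1 /\ g1) = ~(a1 /\ (~(a2 /\ a3)))
g3 = ~(g2 \/ a2) = ~((~(a1 /\ (~(a2 /\ a3)))) \/ a2)
g4 = ~(a1 /\ g3) = ~(a1 /\ (~((~(a1 /\ (~(a2 /\ a3)))) \/ a2)))
g5 = ~(g4 /\ a1) = ~((~(a1 /\ (~((~(a1 /\ (~(a2 /\ a3)))) \/ a2)))) /\ a1)
g6 = ~(g5 \/ g1) = ~((~((~(a1 /\ (~((~(a1 /\ (~(a2 /\ a3)))) \/ a2)))) /\ a1)) \/ (~(a2 /\ a3)))
g7 = ~(g6 \/ a1) = ~((~((~((~(a1 /\ (~((~(a1 /\ (~(a2 /\ a3)))) \/ a2)))) /\ a1)) \/ (~(a2 /\ a3)))) \/ a1)
g8 = ~(a2 /\ g7) = ~(a2 /\ (~((~((~((~(a1 /\ (~((~(a1 /\ (~(a2 /\ a3)))) \/ a2)))) /\ a1)) \/ (~(a2 /\ a3)))) \/ a1)))

~(a2 /\ (~((~((~((~(a1 /\ (~((~(a1 /\ (~(a2 /\ a3)))) \/ a2)))) /\ a1)) \/ (~(a2 /\ a3)))) \/ a1)))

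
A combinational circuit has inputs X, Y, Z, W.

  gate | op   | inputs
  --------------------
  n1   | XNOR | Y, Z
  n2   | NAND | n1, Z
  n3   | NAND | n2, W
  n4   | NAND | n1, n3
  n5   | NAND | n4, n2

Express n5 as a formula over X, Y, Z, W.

((Y XNOR Z) NAND (((Y XNOR Z) NAND Z) NAND W)) NAND ((Y XNOR Z) NAND Z)

n1 = Y XNOR Z
n2 = n1 NAND Z = (Y XNOR Z) NAND Z
n3 = n2 NAND W = ((Y XNOR Z) NAND Z) NAND W
n4 = n1 NAND n3 = (Y XNOR Z) NAND (((Y XNOR Z) NAND Z) NAND W)
n5 = n4 NAND n2 = ((Y XNOR Z) NAND (((Y XNOR Z) NAND Z) NAND W)) NAND ((Y XNOR Z) NAND Z)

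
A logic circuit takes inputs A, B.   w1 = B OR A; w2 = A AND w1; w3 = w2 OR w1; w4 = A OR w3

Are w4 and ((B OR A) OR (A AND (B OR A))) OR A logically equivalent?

w1 = B OR A
w2 = A AND w1 = A AND (B OR A)
w3 = w2 OR w1 = (A AND (B OR A)) OR (B OR A)
w4 = A OR w3 = A OR ((A AND (B OR A)) OR (B OR A))
At A=0, B=0: circuit gives 0, formula gives 0.
At A=0, B=1: circuit gives 1, formula gives 1.
Agrees on all 4 inputs.

Yes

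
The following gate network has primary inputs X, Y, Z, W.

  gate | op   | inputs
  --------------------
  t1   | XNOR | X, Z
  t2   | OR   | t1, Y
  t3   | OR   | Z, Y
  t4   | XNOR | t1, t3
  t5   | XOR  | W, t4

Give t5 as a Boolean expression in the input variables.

W XOR ((X XNOR Z) XNOR (Z OR Y))

t1 = X XNOR Z
t3 = Z OR Y
t4 = t1 XNOR t3 = (X XNOR Z) XNOR (Z OR Y)
t5 = W XOR t4 = W XOR ((X XNOR Z) XNOR (Z OR Y))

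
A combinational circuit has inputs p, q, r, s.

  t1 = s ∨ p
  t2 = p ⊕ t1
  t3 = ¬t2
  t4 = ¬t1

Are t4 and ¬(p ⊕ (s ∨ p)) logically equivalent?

t1 = s ∨ p
t4 = ¬t1 = ¬(s ∨ p)
At p=1, q=0, r=0, s=0: circuit gives 0, formula gives 1.

No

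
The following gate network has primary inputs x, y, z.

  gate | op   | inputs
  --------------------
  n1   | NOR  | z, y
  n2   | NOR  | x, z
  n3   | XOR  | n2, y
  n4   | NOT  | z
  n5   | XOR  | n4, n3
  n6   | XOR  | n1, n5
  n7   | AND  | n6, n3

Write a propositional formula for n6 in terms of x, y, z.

(z NOR y) XOR (NOT z XOR ((x NOR z) XOR y))

n1 = z NOR y
n2 = x NOR z
n3 = n2 XOR y = (x NOR z) XOR y
n4 = NOT z
n5 = n4 XOR n3 = NOT z XOR ((x NOR z) XOR y)
n6 = n1 XOR n5 = (z NOR y) XOR (NOT z XOR ((x NOR z) XOR y))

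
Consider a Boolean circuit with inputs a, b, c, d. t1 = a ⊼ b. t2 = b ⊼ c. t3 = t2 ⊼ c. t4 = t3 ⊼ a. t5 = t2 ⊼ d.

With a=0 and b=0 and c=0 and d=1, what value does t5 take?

t2 = 0 ⊼ 0 = 1
t5 = 1 ⊼ 1 = 0

0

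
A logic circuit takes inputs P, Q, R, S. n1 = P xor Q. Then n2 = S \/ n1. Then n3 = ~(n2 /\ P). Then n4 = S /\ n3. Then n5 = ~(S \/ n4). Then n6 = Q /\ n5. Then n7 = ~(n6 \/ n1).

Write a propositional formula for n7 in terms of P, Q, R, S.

n1 = P xor Q
n2 = S \/ n1 = S \/ (P xor Q)
n3 = ~(n2 /\ P) = ~((S \/ (P xor Q)) /\ P)
n4 = S /\ n3 = S /\ (~((S \/ (P xor Q)) /\ P))
n5 = ~(S \/ n4) = ~(S \/ (S /\ (~((S \/ (P xor Q)) /\ P))))
n6 = Q /\ n5 = Q /\ (~(S \/ (S /\ (~((S \/ (P xor Q)) /\ P)))))
n7 = ~(n6 \/ n1) = ~((Q /\ (~(S \/ (S /\ (~((S \/ (P xor Q)) /\ P)))))) \/ (P xor Q))

~((Q /\ (~(S \/ (S /\ (~((S \/ (P xor Q)) /\ P)))))) \/ (P xor Q))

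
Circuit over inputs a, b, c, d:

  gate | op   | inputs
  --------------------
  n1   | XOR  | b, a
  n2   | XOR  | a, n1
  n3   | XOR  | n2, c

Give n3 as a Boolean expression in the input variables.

n1 = b XOR a
n2 = a XOR n1 = a XOR (b XOR a)
n3 = n2 XOR c = (a XOR (b XOR a)) XOR c

(a XOR (b XOR a)) XOR c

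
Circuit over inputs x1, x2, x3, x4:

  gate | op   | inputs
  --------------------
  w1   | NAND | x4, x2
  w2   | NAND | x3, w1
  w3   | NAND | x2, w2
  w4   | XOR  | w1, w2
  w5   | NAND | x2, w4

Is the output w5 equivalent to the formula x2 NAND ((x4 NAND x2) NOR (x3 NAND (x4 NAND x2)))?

No

w1 = x4 NAND x2
w2 = x3 NAND w1 = x3 NAND (x4 NAND x2)
w4 = w1 XOR w2 = (x4 NAND x2) XOR (x3 NAND (x4 NAND x2))
w5 = x2 NAND w4 = x2 NAND ((x4 NAND x2) XOR (x3 NAND (x4 NAND x2)))
At x1=0, x2=1, x3=0, x4=1: circuit gives 0, formula gives 1.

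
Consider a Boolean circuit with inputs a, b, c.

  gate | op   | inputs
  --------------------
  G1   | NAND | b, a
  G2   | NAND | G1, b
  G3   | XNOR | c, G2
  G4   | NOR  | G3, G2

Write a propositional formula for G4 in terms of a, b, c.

(c XNOR ((b NAND a) NAND b)) NOR ((b NAND a) NAND b)

G1 = b NAND a
G2 = G1 NAND b = (b NAND a) NAND b
G3 = c XNOR G2 = c XNOR ((b NAND a) NAND b)
G4 = G3 NOR G2 = (c XNOR ((b NAND a) NAND b)) NOR ((b NAND a) NAND b)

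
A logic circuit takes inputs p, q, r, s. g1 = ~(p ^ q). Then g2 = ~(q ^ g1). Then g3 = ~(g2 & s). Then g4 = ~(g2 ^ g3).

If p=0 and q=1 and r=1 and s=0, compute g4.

g1 = ~(0 ^ 1) = 0
g2 = ~(1 ^ 0) = 0
g3 = ~(0 & 0) = 1
g4 = ~(0 ^ 1) = 0

0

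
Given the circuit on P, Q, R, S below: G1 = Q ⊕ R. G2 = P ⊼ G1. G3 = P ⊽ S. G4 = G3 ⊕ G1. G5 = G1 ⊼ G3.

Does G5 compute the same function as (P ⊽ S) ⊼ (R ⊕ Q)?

G1 = Q ⊕ R
G3 = P ⊽ S
G5 = G1 ⊼ G3 = (Q ⊕ R) ⊼ (P ⊽ S)
At P=0, Q=0, R=1, S=0: circuit gives 0, formula gives 0.
At P=0, Q=0, R=0, S=0: circuit gives 1, formula gives 1.
Agrees on all 16 inputs.

Yes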